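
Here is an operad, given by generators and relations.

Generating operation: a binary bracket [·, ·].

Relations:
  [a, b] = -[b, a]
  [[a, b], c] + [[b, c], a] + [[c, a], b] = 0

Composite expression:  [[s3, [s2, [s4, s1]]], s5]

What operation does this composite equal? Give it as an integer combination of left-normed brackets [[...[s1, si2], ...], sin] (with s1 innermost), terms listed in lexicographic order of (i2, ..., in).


-[[[[s1, s4], s2], s3], s5]

In the tensor algebra, words opening s1 carry the s1-anchored form.
Composite bracket: [[s3, [s2, [s4, s1]]], s5]
Under [a, b] = ab - ba we get 16 signed associative words (2^4 = 16).
Collect the words opening with s1:
  the word s1s4s2s3s5 carries sign -1 and contributes -[[[[s1, s4], s2], s3], s5]


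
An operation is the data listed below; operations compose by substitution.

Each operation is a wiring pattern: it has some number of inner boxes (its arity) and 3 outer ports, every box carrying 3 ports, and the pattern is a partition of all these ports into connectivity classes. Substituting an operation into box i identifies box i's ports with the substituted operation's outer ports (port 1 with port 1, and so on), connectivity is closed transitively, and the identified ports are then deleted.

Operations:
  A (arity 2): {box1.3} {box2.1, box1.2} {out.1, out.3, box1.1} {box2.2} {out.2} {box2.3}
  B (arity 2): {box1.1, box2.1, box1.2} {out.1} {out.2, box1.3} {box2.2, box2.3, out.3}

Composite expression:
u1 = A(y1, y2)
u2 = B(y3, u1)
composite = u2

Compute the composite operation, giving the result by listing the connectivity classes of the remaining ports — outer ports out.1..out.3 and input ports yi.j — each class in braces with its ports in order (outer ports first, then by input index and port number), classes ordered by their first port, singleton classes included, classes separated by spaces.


{out.1} {out.2, y3.3} {out.3, y1.1, y3.1, y3.2} {y1.2, y2.1} {y1.3} {y2.2} {y2.3}

Reachability decides: close wires over B-identified ports.
A over (y1, y2) gives {out.1, out.3, y1.1} {out.2} {y1.2, y2.1} {y1.3} {y2.2} {y2.3}, out.j being that stage's outer ports
B over (y3, y1, y2) gives {out.1} {out.2, y3.3} {out.3, y1.1, y3.1, y3.2} {y1.2, y2.1} {y1.3} {y2.2} {y2.3}, out.j being that stage's outer ports


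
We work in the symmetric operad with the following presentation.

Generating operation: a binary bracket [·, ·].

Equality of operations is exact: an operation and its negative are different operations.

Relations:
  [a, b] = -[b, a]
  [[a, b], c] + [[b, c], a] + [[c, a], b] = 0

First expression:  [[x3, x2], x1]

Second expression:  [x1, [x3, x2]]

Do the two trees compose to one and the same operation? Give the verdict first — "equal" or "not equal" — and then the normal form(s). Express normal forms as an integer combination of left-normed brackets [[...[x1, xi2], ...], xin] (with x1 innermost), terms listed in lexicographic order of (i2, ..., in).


Normal form of the first expression: [[x1, x2], x3] - [[x1, x3], x2]
Normal form of the second expression: -[[x1, x2], x3] + [[x1, x3], x2]
The forms do not match — not equal.

not equal — first [[x1, x2], x3] - [[x1, x3], x2], second -[[x1, x2], x3] + [[x1, x3], x2]


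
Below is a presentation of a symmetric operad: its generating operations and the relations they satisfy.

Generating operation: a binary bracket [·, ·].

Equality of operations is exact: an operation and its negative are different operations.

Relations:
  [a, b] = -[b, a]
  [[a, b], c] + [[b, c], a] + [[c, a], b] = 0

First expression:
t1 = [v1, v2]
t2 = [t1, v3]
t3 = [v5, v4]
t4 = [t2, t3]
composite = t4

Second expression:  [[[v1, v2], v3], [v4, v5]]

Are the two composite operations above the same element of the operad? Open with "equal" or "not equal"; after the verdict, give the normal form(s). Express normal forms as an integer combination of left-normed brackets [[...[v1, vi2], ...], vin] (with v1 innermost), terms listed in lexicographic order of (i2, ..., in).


Reducing the first expression gives -[[[[v1, v2], v3], v4], v5] + [[[[v1, v2], v3], v5], v4]
Reducing the second expression gives [[[[v1, v2], v3], v4], v5] - [[[[v1, v2], v3], v5], v4]
They disagree, so not equal.

not equal — first -[[[[v1, v2], v3], v4], v5] + [[[[v1, v2], v3], v5], v4], second [[[[v1, v2], v3], v4], v5] - [[[[v1, v2], v3], v5], v4]


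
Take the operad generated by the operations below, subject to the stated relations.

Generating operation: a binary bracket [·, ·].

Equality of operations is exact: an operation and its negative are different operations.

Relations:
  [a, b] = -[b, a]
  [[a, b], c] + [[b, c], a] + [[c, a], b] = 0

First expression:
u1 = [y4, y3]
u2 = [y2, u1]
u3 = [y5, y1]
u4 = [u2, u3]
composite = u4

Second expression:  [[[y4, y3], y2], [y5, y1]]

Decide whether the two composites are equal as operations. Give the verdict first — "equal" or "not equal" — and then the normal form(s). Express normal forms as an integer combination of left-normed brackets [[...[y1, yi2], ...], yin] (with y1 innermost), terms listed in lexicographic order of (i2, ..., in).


The first expression reduces to -[[[[y1, y5], y2], y3], y4] + [[[[y1, y5], y2], y4], y3] + [[[[y1, y5], y3], y4], y2] - [[[[y1, y5], y4], y3], y2]
The second expression reduces to [[[[y1, y5], y2], y3], y4] - [[[[y1, y5], y2], y4], y3] - [[[[y1, y5], y3], y4], y2] + [[[[y1, y5], y4], y3], y2]
No match — not equal.

not equal — first -[[[[y1, y5], y2], y3], y4] + [[[[y1, y5], y2], y4], y3] + [[[[y1, y5], y3], y4], y2] - [[[[y1, y5], y4], y3], y2], second [[[[y1, y5], y2], y3], y4] - [[[[y1, y5], y2], y4], y3] - [[[[y1, y5], y3], y4], y2] + [[[[y1, y5], y4], y3], y2]


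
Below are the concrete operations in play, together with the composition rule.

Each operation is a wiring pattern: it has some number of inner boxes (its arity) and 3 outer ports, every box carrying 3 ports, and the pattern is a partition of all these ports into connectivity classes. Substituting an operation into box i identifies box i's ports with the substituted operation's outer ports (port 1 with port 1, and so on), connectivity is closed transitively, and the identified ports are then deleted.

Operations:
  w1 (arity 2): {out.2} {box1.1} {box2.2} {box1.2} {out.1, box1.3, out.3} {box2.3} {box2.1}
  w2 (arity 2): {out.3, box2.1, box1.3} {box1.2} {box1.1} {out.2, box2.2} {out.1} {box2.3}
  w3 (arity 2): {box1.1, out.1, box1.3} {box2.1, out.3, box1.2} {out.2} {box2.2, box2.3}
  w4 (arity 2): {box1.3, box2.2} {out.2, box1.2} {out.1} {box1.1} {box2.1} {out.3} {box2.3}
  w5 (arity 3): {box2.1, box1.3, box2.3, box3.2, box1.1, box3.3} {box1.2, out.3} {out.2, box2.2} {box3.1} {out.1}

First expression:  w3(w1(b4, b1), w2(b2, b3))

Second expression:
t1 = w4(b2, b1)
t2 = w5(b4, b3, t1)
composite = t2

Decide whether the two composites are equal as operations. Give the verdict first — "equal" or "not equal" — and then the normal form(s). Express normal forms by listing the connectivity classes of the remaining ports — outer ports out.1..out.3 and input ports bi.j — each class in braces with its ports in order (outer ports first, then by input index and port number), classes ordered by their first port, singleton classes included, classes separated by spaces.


not equal — first {out.1, b4.3} {out.2} {out.3} {b1.1} {b1.2} {b1.3} {b2.1} {b2.2} {b2.3, b3.1, b3.2} {b3.3} {b4.1} {b4.2}, second {out.1} {out.2, b3.2} {out.3, b4.2} {b1.1} {b1.2, b2.3} {b1.3} {b2.1} {b2.2, b3.1, b3.3, b4.1, b4.3}


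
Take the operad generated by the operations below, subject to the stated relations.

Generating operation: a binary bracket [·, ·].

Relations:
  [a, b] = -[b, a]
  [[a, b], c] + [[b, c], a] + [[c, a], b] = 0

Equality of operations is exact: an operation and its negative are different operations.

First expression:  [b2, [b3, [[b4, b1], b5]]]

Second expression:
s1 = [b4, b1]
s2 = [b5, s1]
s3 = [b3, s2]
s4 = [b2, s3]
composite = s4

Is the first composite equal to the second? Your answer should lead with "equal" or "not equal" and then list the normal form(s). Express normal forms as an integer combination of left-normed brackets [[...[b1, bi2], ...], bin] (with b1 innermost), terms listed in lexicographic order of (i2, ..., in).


not equal; first: -[[[[b1, b4], b5], b3], b2]; second: [[[[b1, b4], b5], b3], b2]

Normal form of the first expression: -[[[[b1, b4], b5], b3], b2]
Normal form of the second expression: [[[[b1, b4], b5], b3], b2]
No match — not equal.


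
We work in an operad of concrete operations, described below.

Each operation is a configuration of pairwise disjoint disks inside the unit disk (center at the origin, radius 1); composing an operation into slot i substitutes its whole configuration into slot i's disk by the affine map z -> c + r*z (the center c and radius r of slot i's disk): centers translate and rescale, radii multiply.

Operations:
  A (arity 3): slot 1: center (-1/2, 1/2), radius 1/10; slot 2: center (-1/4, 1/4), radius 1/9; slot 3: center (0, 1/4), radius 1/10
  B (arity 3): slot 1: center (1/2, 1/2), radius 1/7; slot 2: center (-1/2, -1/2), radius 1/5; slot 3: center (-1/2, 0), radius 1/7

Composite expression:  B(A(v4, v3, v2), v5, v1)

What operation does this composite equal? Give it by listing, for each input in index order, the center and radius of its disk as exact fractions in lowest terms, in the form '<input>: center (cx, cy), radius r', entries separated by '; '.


v1: center (-1/2, 0), radius 1/7; v2: center (1/2, 15/28), radius 1/70; v3: center (13/28, 15/28), radius 1/63; v4: center (3/7, 4/7), radius 1/70; v5: center (-1/2, -1/2), radius 1/5

Affine substitution under B: radii multiply and v-centers shift.
v4: after 2 affine steps, its disk has center (3/7, 4/7), radius 1/70
v3: after 2 affine steps, its disk has center (13/28, 15/28), radius 1/63
v2: after 2 affine steps, its disk has center (1/2, 15/28), radius 1/70
v5: after 1 affine step, its disk has center (-1/2, -1/2), radius 1/5
v1: after 1 affine step, its disk has center (-1/2, 0), radius 1/7


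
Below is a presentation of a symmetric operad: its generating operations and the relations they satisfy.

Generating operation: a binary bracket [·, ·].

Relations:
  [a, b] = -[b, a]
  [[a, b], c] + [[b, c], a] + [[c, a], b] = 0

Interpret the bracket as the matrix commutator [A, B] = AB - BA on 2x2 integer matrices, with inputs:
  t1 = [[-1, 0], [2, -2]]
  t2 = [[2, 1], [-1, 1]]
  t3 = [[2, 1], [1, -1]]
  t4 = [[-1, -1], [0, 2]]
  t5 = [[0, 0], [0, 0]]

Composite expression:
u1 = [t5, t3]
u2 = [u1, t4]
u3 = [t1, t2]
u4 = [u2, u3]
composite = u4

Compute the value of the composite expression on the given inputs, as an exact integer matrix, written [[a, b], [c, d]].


[[0, 0], [0, 0]]

[t5, t3] = [[0, 0], [0, 0]]
[[t5, t3], t4] = [[0, 0], [0, 0]]
[t1, t2] = [[-2, 1], [3, 2]]
[[[t5, t3], t4], [t1, t2]] = [[0, 0], [0, 0]]


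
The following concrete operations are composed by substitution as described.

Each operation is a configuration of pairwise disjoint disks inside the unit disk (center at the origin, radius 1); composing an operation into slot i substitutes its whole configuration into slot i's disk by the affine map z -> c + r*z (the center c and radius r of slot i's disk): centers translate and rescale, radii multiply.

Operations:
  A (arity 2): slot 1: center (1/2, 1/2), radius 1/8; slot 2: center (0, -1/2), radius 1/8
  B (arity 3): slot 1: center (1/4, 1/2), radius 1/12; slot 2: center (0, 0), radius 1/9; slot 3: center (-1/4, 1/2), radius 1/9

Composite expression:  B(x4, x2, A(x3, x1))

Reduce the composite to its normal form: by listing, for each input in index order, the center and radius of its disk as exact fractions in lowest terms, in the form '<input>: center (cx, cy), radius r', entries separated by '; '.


x1: center (-1/4, 4/9), radius 1/72; x2: center (0, 0), radius 1/9; x3: center (-7/36, 5/9), radius 1/72; x4: center (1/4, 1/2), radius 1/12

Below B, radii multiply path by path; the x-disk centers shift.
input x4: composing its 1 substitution step yields center (1/4, 1/2), radius 1/12
input x2: composing its 1 substitution step yields center (0, 0), radius 1/9
input x3: composing its 2 substitution steps yields center (-7/36, 5/9), radius 1/72
input x1: composing its 2 substitution steps yields center (-1/4, 4/9), radius 1/72


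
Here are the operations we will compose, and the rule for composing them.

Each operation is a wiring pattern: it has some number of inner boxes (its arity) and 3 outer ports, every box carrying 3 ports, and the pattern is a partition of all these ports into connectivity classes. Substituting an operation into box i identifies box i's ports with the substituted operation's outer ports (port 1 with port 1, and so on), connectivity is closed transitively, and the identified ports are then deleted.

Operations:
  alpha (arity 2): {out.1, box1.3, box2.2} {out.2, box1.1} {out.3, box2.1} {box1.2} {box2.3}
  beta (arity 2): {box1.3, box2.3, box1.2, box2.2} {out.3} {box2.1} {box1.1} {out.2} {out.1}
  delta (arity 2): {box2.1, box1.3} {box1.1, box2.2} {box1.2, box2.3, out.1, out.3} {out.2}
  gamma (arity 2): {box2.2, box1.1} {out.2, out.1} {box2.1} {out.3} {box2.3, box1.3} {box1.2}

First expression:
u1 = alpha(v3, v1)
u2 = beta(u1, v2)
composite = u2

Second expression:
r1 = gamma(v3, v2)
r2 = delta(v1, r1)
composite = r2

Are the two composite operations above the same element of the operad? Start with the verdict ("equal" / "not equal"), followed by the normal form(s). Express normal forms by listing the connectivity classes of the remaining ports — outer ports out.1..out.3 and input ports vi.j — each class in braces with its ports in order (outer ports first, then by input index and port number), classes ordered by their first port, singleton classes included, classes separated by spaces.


not equal — first {out.1} {out.2} {out.3} {v1.1, v2.2, v2.3, v3.1} {v1.2, v3.3} {v1.3} {v2.1} {v3.2}, second {out.1, out.3, v1.2} {out.2} {v1.1, v1.3} {v2.1} {v2.2, v3.1} {v2.3, v3.3} {v3.2}

The first expression, normalized: {out.1} {out.2} {out.3} {v1.1, v2.2, v2.3, v3.1} {v1.2, v3.3} {v1.3} {v2.1} {v3.2}
The second expression, normalized: {out.1, out.3, v1.2} {out.2} {v1.1, v1.3} {v2.1} {v2.2, v3.1} {v2.3, v3.3} {v3.2}
The normal forms differ: not equal.


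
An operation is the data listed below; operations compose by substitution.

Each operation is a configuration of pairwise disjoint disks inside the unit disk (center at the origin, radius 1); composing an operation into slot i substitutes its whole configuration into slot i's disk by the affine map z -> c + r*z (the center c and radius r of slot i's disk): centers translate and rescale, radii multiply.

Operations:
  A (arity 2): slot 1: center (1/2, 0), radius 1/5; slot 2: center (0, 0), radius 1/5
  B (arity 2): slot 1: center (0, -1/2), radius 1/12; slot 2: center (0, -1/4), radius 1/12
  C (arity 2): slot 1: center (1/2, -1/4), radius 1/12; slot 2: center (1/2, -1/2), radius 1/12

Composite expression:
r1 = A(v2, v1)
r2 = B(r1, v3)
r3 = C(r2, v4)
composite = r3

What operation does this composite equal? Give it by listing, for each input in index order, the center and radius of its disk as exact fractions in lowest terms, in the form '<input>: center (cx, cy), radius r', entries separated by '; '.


Nesting under C composes maps z -> c + r*z down each v-path.
tracing v2 down its 3-map path: center (145/288, -7/24), radius 1/720
tracing v1 down its 3-map path: center (1/2, -7/24), radius 1/720
tracing v3 down its 2-map path: center (1/2, -13/48), radius 1/144
tracing v4 down its 1-map path: center (1/2, -1/2), radius 1/12

v1: center (1/2, -7/24), radius 1/720; v2: center (145/288, -7/24), radius 1/720; v3: center (1/2, -13/48), radius 1/144; v4: center (1/2, -1/2), radius 1/12


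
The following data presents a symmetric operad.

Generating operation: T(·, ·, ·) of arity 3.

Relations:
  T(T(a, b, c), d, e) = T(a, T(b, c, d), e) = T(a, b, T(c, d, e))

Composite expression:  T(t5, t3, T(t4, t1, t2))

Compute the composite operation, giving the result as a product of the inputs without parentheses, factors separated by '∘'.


t5 ∘ t3 ∘ t4 ∘ t1 ∘ t2


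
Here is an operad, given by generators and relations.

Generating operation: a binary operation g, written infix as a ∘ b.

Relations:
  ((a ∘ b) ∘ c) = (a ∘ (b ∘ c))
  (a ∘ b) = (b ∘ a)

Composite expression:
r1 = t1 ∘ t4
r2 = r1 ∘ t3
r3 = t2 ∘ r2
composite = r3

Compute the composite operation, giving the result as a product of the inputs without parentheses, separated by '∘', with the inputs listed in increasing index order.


t1 ∘ t2 ∘ t3 ∘ t4

Both nesting and order wash out for g; what remains is which t's occur.
(t1 ∘ t4) unparenthesizes to t1 ∘ t4
((t1 ∘ t4) ∘ t3) unparenthesizes to t1 ∘ t4 ∘ t3
(t2 ∘ ((t1 ∘ t4) ∘ t3)) unparenthesizes to t2 ∘ t1 ∘ t4 ∘ t3
sorting the factors by input index: t1 ∘ t2 ∘ t3 ∘ t4


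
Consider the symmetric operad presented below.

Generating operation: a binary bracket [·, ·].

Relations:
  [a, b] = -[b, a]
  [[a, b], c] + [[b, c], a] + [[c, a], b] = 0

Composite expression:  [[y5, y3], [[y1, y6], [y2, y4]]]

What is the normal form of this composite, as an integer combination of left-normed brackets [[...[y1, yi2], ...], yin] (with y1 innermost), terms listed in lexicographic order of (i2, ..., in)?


[[[[[y1, y6], y2], y4], y3], y5] - [[[[[y1, y6], y2], y4], y5], y3] - [[[[[y1, y6], y4], y2], y3], y5] + [[[[[y1, y6], y4], y2], y5], y3]

Skip Jacobi rewriting: expand, keep y1-initial words, read off terms.
Composite bracket: [[y5, y3], [[y1, y6], [y2, y4]]]
The bracket unfolds into 32 signed words via [a, b] = ab - ba (2^5 = 32).
Only words starting with y1 matter:
  sign of y1y6y2y4y3y5 is +1, so it contributes +[[[[[y1, y6], y2], y4], y3], y5]
  sign of y1y6y2y4y5y3 is -1, so it contributes -[[[[[y1, y6], y2], y4], y5], y3]
  sign of y1y6y4y2y3y5 is -1, so it contributes -[[[[[y1, y6], y4], y2], y3], y5]
  sign of y1y6y4y2y5y3 is +1, so it contributes +[[[[[y1, y6], y4], y2], y5], y3]


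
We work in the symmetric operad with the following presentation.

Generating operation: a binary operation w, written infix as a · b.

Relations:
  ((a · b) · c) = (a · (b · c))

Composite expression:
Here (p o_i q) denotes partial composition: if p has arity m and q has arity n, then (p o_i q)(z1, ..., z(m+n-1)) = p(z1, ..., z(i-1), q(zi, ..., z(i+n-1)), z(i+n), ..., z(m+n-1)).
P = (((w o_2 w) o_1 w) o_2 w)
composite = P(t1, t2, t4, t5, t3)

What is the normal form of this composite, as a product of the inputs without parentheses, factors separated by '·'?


t1 · t2 · t4 · t5 · t3

Every regrouping of w is equal, so read the t-inputs in written order.
(t2 · t4) spells out as t2 · t4
(t1 · (t2 · t4)) spells out as t1 · t2 · t4
(t5 · t3) spells out as t5 · t3
((t1 · (t2 · t4)) · (t5 · t3)) spells out as t1 · t2 · t4 · t5 · t3


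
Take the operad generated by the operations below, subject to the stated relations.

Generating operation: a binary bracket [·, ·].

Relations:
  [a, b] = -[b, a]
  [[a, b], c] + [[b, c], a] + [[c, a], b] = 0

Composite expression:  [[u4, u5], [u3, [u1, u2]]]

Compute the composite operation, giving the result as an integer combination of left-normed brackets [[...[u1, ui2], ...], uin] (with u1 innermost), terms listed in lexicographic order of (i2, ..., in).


[[[[u1, u2], u3], u4], u5] - [[[[u1, u2], u3], u5], u4]

Expand each bracket as ab - ba; the u1-initial words give the coefficients.
Composite bracket: [[u4, u5], [u3, [u1, u2]]]
Full expansion: 16 signed words from ab - ba (2^4 = 16).
Coefficients come from the u1-initial words:
  the word u1u2u3u4u5 carries sign +1 and contributes +[[[[u1, u2], u3], u4], u5]
  the word u1u2u3u5u4 carries sign -1 and contributes -[[[[u1, u2], u3], u5], u4]


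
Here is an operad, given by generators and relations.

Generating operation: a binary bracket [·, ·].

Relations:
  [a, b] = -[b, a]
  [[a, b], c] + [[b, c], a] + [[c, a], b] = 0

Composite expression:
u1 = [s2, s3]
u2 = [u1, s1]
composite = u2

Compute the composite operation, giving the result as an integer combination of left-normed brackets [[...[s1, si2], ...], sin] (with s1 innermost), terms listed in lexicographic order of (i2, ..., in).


-[[s1, s2], s3] + [[s1, s3], s2]

A multilinear Lie element is pinned by s1-initial words (s1 innermost).
Composite bracket: [[s2, s3], s1]
Full expansion: 4 signed words from ab - ba (2^2 = 4).
Collect the words opening with s1:
  s1s2s3 appears with sign -1, giving the term -[[s1, s2], s3]
  s1s3s2 appears with sign +1, giving the term +[[s1, s3], s2]


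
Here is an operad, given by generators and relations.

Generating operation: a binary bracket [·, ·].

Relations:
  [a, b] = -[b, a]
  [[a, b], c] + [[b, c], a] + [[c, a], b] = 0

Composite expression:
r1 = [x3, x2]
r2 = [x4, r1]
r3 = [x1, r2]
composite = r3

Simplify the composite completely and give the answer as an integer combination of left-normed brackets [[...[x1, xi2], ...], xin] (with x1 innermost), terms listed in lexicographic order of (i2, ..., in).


Skip Jacobi rewriting: expand, keep x1-initial words, read off terms.
Composite bracket: [x1, [x4, [x3, x2]]]
Each bracket splits as ab - ba, giving 8 signed words (2^3 = 8).
Keep just the words that open with x1:
  sign of x1x2x3x4 is +1, so it contributes +[[[x1, x2], x3], x4]
  sign of x1x3x2x4 is -1, so it contributes -[[[x1, x3], x2], x4]
  sign of x1x4x2x3 is -1, so it contributes -[[[x1, x4], x2], x3]
  sign of x1x4x3x2 is +1, so it contributes +[[[x1, x4], x3], x2]

[[[x1, x2], x3], x4] - [[[x1, x3], x2], x4] - [[[x1, x4], x2], x3] + [[[x1, x4], x3], x2]


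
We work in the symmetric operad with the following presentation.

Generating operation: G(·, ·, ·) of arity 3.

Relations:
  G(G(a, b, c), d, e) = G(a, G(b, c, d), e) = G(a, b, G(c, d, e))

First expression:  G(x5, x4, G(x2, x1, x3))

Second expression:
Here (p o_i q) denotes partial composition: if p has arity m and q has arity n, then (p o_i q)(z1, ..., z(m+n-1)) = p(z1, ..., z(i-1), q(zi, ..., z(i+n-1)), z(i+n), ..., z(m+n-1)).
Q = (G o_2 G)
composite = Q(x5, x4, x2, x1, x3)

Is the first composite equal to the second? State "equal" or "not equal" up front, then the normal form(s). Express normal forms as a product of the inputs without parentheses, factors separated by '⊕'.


The first composite normalizes to x5 ⊕ x4 ⊕ x2 ⊕ x1 ⊕ x3
The second composite normalizes to x5 ⊕ x4 ⊕ x2 ⊕ x1 ⊕ x3
The forms coincide; equal.

equal; both compose to x5 ⊕ x4 ⊕ x2 ⊕ x1 ⊕ x3


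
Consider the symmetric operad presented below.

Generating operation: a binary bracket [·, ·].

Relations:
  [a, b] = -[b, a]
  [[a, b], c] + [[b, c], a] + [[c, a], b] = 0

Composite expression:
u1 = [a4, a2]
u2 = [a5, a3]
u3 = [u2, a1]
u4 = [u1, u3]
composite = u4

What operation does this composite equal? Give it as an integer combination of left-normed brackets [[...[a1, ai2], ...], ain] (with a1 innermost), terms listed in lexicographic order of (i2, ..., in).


[[[[a1, a3], a5], a2], a4] - [[[[a1, a3], a5], a4], a2] - [[[[a1, a5], a3], a2], a4] + [[[[a1, a5], a3], a4], a2]

In the tensor algebra, words opening a1 carry the a1-anchored form.
Composite bracket: [[a4, a2], [[a5, a3], a1]]
Under [a, b] = ab - ba we get 16 signed associative words (2^4 = 16).
Keep just the words that open with a1:
  word a1a3a5a2a4 has sign +1, contributing +[[[[a1, a3], a5], a2], a4]
  word a1a3a5a4a2 has sign -1, contributing -[[[[a1, a3], a5], a4], a2]
  word a1a5a3a2a4 has sign -1, contributing -[[[[a1, a5], a3], a2], a4]
  word a1a5a3a4a2 has sign +1, contributing +[[[[a1, a5], a3], a4], a2]


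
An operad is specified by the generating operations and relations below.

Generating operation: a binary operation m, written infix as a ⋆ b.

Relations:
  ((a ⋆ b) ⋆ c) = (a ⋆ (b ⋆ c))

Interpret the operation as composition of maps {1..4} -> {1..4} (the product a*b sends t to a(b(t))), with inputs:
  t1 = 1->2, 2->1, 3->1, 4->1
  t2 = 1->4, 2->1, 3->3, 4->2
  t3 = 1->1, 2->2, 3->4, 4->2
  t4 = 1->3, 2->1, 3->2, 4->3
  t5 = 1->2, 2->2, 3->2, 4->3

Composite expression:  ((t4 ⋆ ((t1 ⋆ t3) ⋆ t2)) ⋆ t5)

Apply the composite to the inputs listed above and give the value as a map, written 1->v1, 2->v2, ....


(t1 ⋆ t3) = 1->2, 2->1, 3->1, 4->1
((t1 ⋆ t3) ⋆ t2) = 1->1, 2->2, 3->1, 4->1
(t4 ⋆ ((t1 ⋆ t3) ⋆ t2)) = 1->3, 2->1, 3->3, 4->3
((t4 ⋆ ((t1 ⋆ t3) ⋆ t2)) ⋆ t5) = 1->1, 2->1, 3->1, 4->3

1->1, 2->1, 3->1, 4->3


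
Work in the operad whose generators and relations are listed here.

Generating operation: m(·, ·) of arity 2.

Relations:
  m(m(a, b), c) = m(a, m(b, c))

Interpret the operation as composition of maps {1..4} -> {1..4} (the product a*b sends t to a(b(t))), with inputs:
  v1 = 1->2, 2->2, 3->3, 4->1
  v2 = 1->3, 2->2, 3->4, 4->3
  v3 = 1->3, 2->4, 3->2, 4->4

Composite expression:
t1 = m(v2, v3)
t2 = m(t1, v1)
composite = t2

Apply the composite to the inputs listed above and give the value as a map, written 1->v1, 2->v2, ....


1->3, 2->3, 3->2, 4->4

m(v2, v3) = 1->4, 2->3, 3->2, 4->3
m(m(v2, v3), v1) = 1->3, 2->3, 3->2, 4->4


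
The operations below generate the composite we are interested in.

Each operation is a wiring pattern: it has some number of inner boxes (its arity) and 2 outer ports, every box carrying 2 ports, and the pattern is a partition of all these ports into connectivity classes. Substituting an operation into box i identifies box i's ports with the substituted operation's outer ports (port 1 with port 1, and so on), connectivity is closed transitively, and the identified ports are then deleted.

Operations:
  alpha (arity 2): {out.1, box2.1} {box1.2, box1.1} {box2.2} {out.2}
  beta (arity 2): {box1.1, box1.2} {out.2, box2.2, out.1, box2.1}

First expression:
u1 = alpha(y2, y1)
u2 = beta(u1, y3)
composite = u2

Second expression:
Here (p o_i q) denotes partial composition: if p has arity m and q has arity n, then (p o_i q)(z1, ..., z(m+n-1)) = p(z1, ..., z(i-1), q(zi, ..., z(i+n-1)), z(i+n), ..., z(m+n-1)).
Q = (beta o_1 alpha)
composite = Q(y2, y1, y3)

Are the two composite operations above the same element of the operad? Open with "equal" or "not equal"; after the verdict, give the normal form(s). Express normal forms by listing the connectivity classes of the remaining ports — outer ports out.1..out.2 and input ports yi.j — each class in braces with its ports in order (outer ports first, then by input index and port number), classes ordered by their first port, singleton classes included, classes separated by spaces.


equal; the common form is {out.1, out.2, y3.1, y3.2} {y1.1} {y1.2} {y2.1, y2.2}


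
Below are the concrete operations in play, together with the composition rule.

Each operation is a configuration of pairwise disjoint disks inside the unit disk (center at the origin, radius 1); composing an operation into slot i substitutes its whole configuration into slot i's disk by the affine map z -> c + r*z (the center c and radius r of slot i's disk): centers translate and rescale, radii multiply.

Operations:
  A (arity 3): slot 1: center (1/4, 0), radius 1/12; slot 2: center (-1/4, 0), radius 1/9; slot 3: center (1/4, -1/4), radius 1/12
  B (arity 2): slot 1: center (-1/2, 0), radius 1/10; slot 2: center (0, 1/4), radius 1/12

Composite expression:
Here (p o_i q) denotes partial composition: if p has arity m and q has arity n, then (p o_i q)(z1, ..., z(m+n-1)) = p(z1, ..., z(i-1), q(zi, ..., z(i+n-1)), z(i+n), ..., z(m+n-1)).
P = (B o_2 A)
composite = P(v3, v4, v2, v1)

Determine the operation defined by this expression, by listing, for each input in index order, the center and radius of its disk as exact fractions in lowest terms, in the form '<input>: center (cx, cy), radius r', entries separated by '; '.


v1: center (1/48, 11/48), radius 1/144; v2: center (-1/48, 1/4), radius 1/108; v3: center (-1/2, 0), radius 1/10; v4: center (1/48, 1/4), radius 1/144

Affine substitution under B: radii multiply and v-centers shift.
v3 passes through 1 substitution, ending at center (-1/2, 0), radius 1/10
v4 passes through 2 substitutions, ending at center (1/48, 1/4), radius 1/144
v2 passes through 2 substitutions, ending at center (-1/48, 1/4), radius 1/108
v1 passes through 2 substitutions, ending at center (1/48, 11/48), radius 1/144


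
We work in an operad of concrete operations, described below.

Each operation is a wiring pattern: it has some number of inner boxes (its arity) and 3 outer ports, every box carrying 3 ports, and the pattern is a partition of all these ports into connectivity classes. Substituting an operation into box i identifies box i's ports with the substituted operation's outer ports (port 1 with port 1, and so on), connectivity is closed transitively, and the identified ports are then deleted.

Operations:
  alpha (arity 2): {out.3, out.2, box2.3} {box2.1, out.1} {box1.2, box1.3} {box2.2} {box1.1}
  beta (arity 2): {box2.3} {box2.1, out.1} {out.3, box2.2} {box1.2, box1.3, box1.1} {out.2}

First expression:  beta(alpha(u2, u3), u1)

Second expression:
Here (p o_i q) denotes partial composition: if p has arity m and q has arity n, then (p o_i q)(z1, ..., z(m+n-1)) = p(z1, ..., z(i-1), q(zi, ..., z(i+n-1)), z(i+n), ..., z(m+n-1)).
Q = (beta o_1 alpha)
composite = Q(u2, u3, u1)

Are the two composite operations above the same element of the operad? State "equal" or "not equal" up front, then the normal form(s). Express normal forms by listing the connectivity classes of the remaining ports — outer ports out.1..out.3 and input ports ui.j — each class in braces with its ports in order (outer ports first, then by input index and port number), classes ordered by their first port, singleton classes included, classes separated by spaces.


equal; the common form is {out.1, u1.1} {out.2} {out.3, u1.2} {u1.3} {u2.1} {u2.2, u2.3} {u3.1, u3.3} {u3.2}

The first expression reduces to {out.1, u1.1} {out.2} {out.3, u1.2} {u1.3} {u2.1} {u2.2, u2.3} {u3.1, u3.3} {u3.2}
The second expression reduces to {out.1, u1.1} {out.2} {out.3, u1.2} {u1.3} {u2.1} {u2.2, u2.3} {u3.1, u3.3} {u3.2}
The forms coincide; equal.


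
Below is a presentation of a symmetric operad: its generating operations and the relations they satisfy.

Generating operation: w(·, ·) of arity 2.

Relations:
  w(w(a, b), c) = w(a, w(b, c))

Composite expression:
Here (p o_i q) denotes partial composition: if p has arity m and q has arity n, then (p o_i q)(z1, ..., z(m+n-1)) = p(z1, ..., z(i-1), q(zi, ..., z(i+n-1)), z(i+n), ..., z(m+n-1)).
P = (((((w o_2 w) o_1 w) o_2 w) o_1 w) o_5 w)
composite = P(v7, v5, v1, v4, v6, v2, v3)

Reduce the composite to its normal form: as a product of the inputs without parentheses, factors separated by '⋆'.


v7 ⋆ v5 ⋆ v1 ⋆ v4 ⋆ v6 ⋆ v2 ⋆ v3


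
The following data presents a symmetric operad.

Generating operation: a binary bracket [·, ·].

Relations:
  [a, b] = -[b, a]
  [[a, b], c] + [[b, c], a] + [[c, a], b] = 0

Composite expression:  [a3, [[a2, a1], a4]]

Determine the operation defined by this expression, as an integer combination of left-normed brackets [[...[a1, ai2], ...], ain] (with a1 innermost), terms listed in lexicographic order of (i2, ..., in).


[[[a1, a2], a4], a3]

Skip Jacobi rewriting: expand, keep a1-initial words, read off terms.
Composite bracket: [a3, [[a2, a1], a4]]
Expanding via [a, b] = ab - ba: 8 signed words (2^3 = 8).
Only words starting with a1 matter:
  the word a1a2a4a3 carries sign +1 and contributes +[[[a1, a2], a4], a3]


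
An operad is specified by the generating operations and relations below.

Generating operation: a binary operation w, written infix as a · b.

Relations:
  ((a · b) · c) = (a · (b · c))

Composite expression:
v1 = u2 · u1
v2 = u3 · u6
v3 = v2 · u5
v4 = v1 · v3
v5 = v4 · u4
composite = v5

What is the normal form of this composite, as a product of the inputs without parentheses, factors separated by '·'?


u2 · u1 · u3 · u6 · u5 · u4

The w-tree's shape is irrelevant; the u-reading-order decides.
(u2 · u1) linearizes to u2 · u1
(u3 · u6) linearizes to u3 · u6
((u3 · u6) · u5) linearizes to u3 · u6 · u5
((u2 · u1) · ((u3 · u6) · u5)) linearizes to u2 · u1 · u3 · u6 · u5
(((u2 · u1) · ((u3 · u6) · u5)) · u4) linearizes to u2 · u1 · u3 · u6 · u5 · u4


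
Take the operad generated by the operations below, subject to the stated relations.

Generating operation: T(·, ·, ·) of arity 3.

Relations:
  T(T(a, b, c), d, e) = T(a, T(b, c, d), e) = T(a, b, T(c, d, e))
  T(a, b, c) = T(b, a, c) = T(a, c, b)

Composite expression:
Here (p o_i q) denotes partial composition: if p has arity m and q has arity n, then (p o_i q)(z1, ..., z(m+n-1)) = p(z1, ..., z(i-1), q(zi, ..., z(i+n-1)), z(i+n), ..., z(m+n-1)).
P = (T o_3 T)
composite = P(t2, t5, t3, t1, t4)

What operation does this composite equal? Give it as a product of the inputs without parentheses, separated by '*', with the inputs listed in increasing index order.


Both nesting and order wash out for T; what remains is which t's occur.
T(t3, t1, t4) collapses to t3 * t1 * t4
T(t2, t5, T(t3, t1, t4)) collapses to t2 * t5 * t3 * t1 * t4
rearranged into index order: t1 * t2 * t3 * t4 * t5

t1 * t2 * t3 * t4 * t5


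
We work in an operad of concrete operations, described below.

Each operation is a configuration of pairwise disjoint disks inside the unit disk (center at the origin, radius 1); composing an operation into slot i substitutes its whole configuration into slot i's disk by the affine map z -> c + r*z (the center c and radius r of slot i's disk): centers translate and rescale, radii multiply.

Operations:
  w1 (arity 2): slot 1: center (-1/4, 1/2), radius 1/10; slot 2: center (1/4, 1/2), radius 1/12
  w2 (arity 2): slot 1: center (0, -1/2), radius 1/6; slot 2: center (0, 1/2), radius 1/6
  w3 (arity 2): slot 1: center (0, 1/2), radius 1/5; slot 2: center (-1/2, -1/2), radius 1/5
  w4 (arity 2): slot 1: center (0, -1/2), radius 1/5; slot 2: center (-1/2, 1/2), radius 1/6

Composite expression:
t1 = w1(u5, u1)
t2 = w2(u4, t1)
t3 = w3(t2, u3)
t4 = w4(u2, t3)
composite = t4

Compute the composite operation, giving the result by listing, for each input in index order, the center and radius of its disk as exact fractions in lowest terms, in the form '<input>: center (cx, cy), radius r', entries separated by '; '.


u1: center (-359/720, 217/360), radius 1/2160; u2: center (0, -1/2), radius 1/5; u3: center (-7/12, 5/12), radius 1/30; u4: center (-1/2, 17/30), radius 1/180; u5: center (-361/720, 217/360), radius 1/1800

Below w4, radii multiply path by path; the u-disk centers shift.
for u2, the 1-step affine chain lands on center (0, -1/2), radius 1/5
for u4, the 3-step affine chain lands on center (-1/2, 17/30), radius 1/180
for u5, the 4-step affine chain lands on center (-361/720, 217/360), radius 1/1800
for u1, the 4-step affine chain lands on center (-359/720, 217/360), radius 1/2160
for u3, the 2-step affine chain lands on center (-7/12, 5/12), radius 1/30


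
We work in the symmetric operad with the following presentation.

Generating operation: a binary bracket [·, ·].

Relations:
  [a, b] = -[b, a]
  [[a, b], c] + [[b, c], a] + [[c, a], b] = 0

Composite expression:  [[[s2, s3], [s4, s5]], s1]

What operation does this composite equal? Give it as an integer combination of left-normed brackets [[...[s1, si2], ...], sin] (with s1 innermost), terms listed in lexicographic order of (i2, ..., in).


Left-normed coefficients sit on the s1-initial expansion words.
Composite bracket: [[[s2, s3], [s4, s5]], s1]
Under [a, b] = ab - ba we get 16 signed associative words (2^4 = 16).
Coefficients come from the s1-initial words:
  s1s2s3s4s5 appears with sign -1, giving the term -[[[[s1, s2], s3], s4], s5]
  s1s2s3s5s4 appears with sign +1, giving the term +[[[[s1, s2], s3], s5], s4]
  s1s3s2s4s5 appears with sign +1, giving the term +[[[[s1, s3], s2], s4], s5]
  s1s3s2s5s4 appears with sign -1, giving the term -[[[[s1, s3], s2], s5], s4]
  s1s4s5s2s3 appears with sign +1, giving the term +[[[[s1, s4], s5], s2], s3]
  s1s4s5s3s2 appears with sign -1, giving the term -[[[[s1, s4], s5], s3], s2]
  s1s5s4s2s3 appears with sign -1, giving the term -[[[[s1, s5], s4], s2], s3]
  s1s5s4s3s2 appears with sign +1, giving the term +[[[[s1, s5], s4], s3], s2]

-[[[[s1, s2], s3], s4], s5] + [[[[s1, s2], s3], s5], s4] + [[[[s1, s3], s2], s4], s5] - [[[[s1, s3], s2], s5], s4] + [[[[s1, s4], s5], s2], s3] - [[[[s1, s4], s5], s3], s2] - [[[[s1, s5], s4], s2], s3] + [[[[s1, s5], s4], s3], s2]


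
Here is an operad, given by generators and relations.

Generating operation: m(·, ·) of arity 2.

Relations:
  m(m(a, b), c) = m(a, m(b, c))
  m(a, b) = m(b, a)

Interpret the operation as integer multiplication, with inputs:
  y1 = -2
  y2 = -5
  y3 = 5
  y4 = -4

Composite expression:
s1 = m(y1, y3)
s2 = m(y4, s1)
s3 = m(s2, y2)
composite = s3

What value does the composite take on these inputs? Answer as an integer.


-200

m(y1, y3) = -10
m(y4, m(y1, y3)) = 40
m(m(y4, m(y1, y3)), y2) = -200


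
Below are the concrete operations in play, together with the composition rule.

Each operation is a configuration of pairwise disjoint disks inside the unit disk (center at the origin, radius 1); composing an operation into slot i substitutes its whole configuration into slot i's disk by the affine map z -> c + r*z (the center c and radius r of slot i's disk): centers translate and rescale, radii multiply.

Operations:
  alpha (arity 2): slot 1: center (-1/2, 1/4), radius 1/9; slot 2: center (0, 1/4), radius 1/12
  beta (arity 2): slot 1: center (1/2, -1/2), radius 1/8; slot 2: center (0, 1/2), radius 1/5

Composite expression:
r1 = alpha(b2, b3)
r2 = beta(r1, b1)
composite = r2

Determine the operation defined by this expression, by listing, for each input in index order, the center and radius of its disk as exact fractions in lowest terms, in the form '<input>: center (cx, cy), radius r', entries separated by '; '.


b1: center (0, 1/2), radius 1/5; b2: center (7/16, -15/32), radius 1/72; b3: center (1/2, -15/32), radius 1/96

Affine substitution under beta: radii multiply and b-centers shift.
input b2: composing its 2 substitution steps yields center (7/16, -15/32), radius 1/72
input b3: composing its 2 substitution steps yields center (1/2, -15/32), radius 1/96
input b1: composing its 1 substitution step yields center (0, 1/2), radius 1/5


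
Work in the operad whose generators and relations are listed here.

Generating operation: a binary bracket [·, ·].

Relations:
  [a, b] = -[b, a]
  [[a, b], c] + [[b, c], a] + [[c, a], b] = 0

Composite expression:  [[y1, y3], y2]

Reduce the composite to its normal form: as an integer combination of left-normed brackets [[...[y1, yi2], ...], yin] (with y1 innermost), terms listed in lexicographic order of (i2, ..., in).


[[y1, y3], y2]

Skip Jacobi rewriting: expand, keep y1-initial words, read off terms.
Composite bracket: [[y1, y3], y2]
Under [a, b] = ab - ba we get 4 signed associative words (2^2 = 4).
Collect the words opening with y1:
  sign of y1y3y2 is +1, so it contributes +[[y1, y3], y2]


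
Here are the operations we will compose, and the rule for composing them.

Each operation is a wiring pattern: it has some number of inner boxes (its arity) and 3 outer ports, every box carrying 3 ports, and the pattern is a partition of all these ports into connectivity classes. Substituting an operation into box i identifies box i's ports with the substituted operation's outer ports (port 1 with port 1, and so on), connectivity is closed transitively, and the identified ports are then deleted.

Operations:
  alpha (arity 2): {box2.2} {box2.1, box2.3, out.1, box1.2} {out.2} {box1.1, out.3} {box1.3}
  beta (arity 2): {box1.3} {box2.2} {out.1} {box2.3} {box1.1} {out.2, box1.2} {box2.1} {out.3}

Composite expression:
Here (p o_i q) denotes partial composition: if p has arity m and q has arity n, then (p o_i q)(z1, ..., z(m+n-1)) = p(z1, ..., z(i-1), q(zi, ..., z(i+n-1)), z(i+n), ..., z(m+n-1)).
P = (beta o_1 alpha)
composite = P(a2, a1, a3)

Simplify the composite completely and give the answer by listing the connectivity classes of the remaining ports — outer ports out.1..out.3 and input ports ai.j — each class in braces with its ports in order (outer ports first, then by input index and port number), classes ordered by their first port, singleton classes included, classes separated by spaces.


{out.1} {out.2} {out.3} {a1.1, a1.3, a2.2} {a1.2} {a2.1} {a2.3} {a3.1} {a3.2} {a3.3}

Two ports join when wires chain via beta-identified ports.
the subtree at alpha composes to {out.1, a1.1, a1.3, a2.2} {out.2} {out.3, a2.1} {a1.2} {a2.3} on (a2, a1); out.j = own outer ports
the subtree at beta composes to {out.1} {out.2} {out.3} {a1.1, a1.3, a2.2} {a1.2} {a2.1} {a2.3} {a3.1} {a3.2} {a3.3} on (a2, a1, a3); out.j = own outer ports
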